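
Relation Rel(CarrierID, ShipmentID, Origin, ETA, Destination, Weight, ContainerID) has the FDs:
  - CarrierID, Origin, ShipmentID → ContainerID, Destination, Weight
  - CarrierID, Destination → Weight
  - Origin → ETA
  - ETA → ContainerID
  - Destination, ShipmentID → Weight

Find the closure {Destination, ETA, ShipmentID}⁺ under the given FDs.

Start with {Destination, ETA, ShipmentID}.
ETA → ContainerID applies; add {ContainerID} → now {ContainerID, Destination, ETA, ShipmentID}.
Destination, ShipmentID → Weight applies; add {Weight} → now {ContainerID, Destination, ETA, ShipmentID, Weight}.
No further FD applies.

{ContainerID, Destination, ETA, ShipmentID, Weight}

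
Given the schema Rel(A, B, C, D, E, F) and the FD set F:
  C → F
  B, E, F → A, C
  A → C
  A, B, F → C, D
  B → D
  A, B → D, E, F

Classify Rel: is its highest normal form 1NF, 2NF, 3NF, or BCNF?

1NF

Candidate keys: {A, B}, {B, C, E}, {B, E, F}. Prime attributes: {A, B, C, E, F}.
For C → F we have {C}⁺ = {C, F}; {C} is not a superkey, so BCNF fails.
B → D determines the non-prime attribute {D} from a non-superkey — 3NF is violated.
The proper key subset {B} of {A, B} determines non-prime {D}, so the relation is not even in 2NF.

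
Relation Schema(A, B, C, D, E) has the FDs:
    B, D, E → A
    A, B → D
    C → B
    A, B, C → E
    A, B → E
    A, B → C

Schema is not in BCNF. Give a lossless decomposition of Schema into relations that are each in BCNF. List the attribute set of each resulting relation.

{A, C, D, E}; {B, C}

Candidate keys of the original relation: {A, B}, {A, C}, {B, D, E}, {C, D, E}.
In {A, B, C, D, E}, {C} is not a superkey ({C}⁺ restricted to this set is {B, C}), so split on C → B into {B, C} and {A, C, D, E}.
{B, C}: every determinant is a superkey — BCNF.
{A, C, D, E}: every determinant is a superkey — BCNF.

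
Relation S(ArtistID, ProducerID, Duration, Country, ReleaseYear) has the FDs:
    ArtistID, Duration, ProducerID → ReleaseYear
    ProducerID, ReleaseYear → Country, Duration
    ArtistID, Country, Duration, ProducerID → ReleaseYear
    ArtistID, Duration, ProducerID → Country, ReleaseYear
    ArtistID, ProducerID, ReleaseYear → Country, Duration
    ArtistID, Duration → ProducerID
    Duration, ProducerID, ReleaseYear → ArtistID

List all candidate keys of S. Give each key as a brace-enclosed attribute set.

{ArtistID, Duration}⁺ = {ArtistID, Country, Duration, ProducerID, ReleaseYear}, which is every attribute, so {ArtistID, Duration} is a candidate key.
{ProducerID, ReleaseYear}⁺ = {ArtistID, Country, Duration, ProducerID, ReleaseYear}, which is every attribute, so {ProducerID, ReleaseYear} is a candidate key.
No proper subset of any of these is a key, and no other minimal superkey exists.

{ArtistID, Duration}, {ProducerID, ReleaseYear}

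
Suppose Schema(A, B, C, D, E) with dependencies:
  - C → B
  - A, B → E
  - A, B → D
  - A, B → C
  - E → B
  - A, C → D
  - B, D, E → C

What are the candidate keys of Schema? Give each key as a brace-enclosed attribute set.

No FD produces {A}, so it must be in every candidate key.
{A, B}⁺ = {A, B, C, D, E} — all of the relation — so {A, B} is a candidate key.
{A, C}⁺ = {A, B, C, D, E} — all of the relation — so {A, C} is a candidate key.
{A, E}⁺ = {A, B, C, D, E} — all of the relation — so {A, E} is a candidate key.
These are minimal and exhaustive — every other superkey contains one of them.

{A, B}, {A, C}, {A, E}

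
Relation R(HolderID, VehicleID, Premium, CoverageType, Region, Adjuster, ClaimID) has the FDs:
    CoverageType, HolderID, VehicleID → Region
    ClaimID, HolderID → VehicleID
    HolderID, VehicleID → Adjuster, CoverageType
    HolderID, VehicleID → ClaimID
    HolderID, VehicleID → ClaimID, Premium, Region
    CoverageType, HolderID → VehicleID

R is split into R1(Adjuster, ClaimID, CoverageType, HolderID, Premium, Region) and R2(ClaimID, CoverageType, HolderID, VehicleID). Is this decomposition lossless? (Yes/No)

Yes

Common attributes: {ClaimID, CoverageType, HolderID}; their closure is {Adjuster, ClaimID, CoverageType, HolderID, Premium, Region, VehicleID}.
Since R1 ⊆ {Adjuster, ClaimID, CoverageType, HolderID, Premium, Region, VehicleID}, the intersection is a superkey of R1; the decomposition is lossless.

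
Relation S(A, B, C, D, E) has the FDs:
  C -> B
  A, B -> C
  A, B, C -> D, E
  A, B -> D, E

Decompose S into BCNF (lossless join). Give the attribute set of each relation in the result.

{A, C, D, E}; {B, C}

Candidate keys of the original relation: {A, B}, {A, C}.
In {A, B, C, D, E}, {C} is not a superkey ({C}⁺ restricted to this set is {B, C}), so split on C -> B into {B, C} and {A, C, D, E}.
{B, C} has no BCNF violation.
{A, C, D, E} has no BCNF violation.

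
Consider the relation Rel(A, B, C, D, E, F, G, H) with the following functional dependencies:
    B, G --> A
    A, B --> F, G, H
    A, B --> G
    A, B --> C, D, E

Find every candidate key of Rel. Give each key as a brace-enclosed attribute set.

{A, B}, {B, G}

{B} never appears on the right of any FD, so every key must include it.
{A, B}⁺ = {A, B, C, D, E, F, G, H}, which is every attribute, so {A, B} is a candidate key.
{B, G}⁺ = {A, B, C, D, E, F, G, H}, which is every attribute, so {B, G} is a candidate key.
These are minimal and exhaustive — every other superkey contains one of them.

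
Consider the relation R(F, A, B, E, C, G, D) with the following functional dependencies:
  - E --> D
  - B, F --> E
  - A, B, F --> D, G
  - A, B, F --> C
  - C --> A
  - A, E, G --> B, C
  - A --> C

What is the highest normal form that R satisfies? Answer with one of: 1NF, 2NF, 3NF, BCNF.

Candidate keys: {A, B, F}, {A, E, F, G}, {B, C, F}, {C, E, F, G}. Prime attributes: {A, B, C, E, F, G}.
E --> D: {E}⁺ = {D, E}, which is not all of the attributes, so the left side is not a superkey — BCNF is violated.
E --> D has non-prime {D} on the right and a non-superkey on the left, so 3NF fails.
The proper key subset {B, F} of {A, B, F} determines non-prime {D}, so the relation is not even in 2NF.

1NF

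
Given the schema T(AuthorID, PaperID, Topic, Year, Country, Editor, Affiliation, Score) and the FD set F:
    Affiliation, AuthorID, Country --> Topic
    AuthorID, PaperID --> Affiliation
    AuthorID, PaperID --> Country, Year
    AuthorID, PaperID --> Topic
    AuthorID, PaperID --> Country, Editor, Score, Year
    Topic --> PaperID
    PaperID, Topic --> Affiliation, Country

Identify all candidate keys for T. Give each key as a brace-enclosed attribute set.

Attributes never on any right-hand side: {AuthorID} — every candidate key must contain it.
{AuthorID, PaperID} is a candidate key since {AuthorID, PaperID}⁺ = {Affiliation, AuthorID, Country, Editor, PaperID, Score, Topic, Year} covers every attribute.
{AuthorID, Topic} is a candidate key since {AuthorID, Topic}⁺ = {Affiliation, AuthorID, Country, Editor, PaperID, Score, Topic, Year} covers every attribute.
{Affiliation, AuthorID, Country} is a candidate key since {Affiliation, AuthorID, Country}⁺ = {Affiliation, AuthorID, Country, Editor, PaperID, Score, Topic, Year} covers every attribute.
These are minimal and exhaustive — every other superkey contains one of them.

{Affiliation, AuthorID, Country}, {AuthorID, PaperID}, {AuthorID, Topic}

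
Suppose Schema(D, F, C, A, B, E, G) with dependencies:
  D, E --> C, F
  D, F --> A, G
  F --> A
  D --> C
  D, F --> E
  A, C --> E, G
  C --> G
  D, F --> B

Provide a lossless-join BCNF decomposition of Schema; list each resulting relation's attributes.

{A, F}; {B, D, E, F}; {C, D}; {C, G}

Candidate keys of the original relation: {A, D}, {D, E}, {D, F}.
{A, B, C, D, E, F, G}: {F} determines {A, F} here but is not a superkey — split on F --> A, giving {A, F} and {B, C, D, E, F, G}.
{A, F} has no BCNF violation.
{B, C, D, E, F, G}: {D} determines {C, D, G} here but is not a superkey — split on D --> C, G, giving {C, D, G} and {B, D, E, F}.
{C, D, G}: {C} determines {C, G} here but is not a superkey — split on C --> G, giving {C, G} and {C, D}.
{C, G} has no BCNF violation.
{C, D} has no BCNF violation.
{B, D, E, F} has no BCNF violation.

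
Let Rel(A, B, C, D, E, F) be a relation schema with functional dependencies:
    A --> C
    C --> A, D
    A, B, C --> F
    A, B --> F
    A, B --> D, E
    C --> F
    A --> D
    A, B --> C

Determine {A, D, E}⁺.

{A, C, D, E, F}

Start with {A, D, E}.
A --> C applies; add {C} → now {A, C, D, E}.
C --> F applies; add {F} → now {A, C, D, E, F}.
No further FD applies.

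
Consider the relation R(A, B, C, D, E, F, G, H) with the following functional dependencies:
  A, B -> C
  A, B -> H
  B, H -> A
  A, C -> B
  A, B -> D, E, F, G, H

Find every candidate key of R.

{A, B}⁺ = {A, B, C, D, E, F, G, H} — all of the relation — so {A, B} is a candidate key.
{A, C}⁺ = {A, B, C, D, E, F, G, H} — all of the relation — so {A, C} is a candidate key.
{B, H}⁺ = {A, B, C, D, E, F, G, H} — all of the relation — so {B, H} is a candidate key.
These are minimal and exhaustive — every other superkey contains one of them.

{A, B}, {A, C}, {B, H}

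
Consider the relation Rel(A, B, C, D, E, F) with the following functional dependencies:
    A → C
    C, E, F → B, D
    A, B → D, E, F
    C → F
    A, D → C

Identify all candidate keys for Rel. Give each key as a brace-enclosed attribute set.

{A, B}, {A, E}

Attributes never on any right-hand side: {A} — every candidate key must contain it.
Closure of {A, B} is {A, B, C, D, E, F}, the whole schema; {A, B} is a candidate key.
Closure of {A, E} is {A, B, C, D, E, F}, the whole schema; {A, E} is a candidate key.
These are minimal and exhaustive — every other superkey contains one of them.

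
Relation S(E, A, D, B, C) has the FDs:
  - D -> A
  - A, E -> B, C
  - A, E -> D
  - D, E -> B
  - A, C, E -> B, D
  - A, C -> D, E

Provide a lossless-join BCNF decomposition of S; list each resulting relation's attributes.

Candidate keys of the original relation: {A, C}, {A, E}, {C, D}, {D, E}.
{A, B, C, D, E}: {D} determines {A, D} here but is not a superkey — split on D -> A, giving {A, D} and {B, C, D, E}.
{A, D}: every determinant is a superkey — BCNF.
{B, C, D, E}: every determinant is a superkey — BCNF.

{A, D}; {B, C, D, E}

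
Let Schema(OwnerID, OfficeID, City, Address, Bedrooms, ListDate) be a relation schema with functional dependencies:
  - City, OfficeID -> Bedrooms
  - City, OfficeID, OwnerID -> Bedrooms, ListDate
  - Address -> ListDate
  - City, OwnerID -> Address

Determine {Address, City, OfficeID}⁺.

Start with {Address, City, OfficeID}.
City, OfficeID -> Bedrooms applies; add {Bedrooms} → now {Address, Bedrooms, City, OfficeID}.
Address -> ListDate applies; add {ListDate} → now {Address, Bedrooms, City, ListDate, OfficeID}.
No further FD applies.

{Address, Bedrooms, City, ListDate, OfficeID}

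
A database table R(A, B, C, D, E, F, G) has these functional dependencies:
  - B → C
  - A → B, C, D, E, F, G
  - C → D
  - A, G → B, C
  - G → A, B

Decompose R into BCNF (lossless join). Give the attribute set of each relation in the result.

Candidate keys of the original relation: {A}, {G}.
Within {A, B, C, D, E, F, G}: {B}⁺ ∩ {A, B, C, D, E, F, G} = {B, C, D}, not the whole set, so B → C, D violates BCNF; decompose into {B, C, D} and {A, B, E, F, G}.
Within {B, C, D}: {C}⁺ ∩ {B, C, D} = {C, D}, not the whole set, so C → D violates BCNF; decompose into {C, D} and {B, C}.
{C, D} has no BCNF violation.
{B, C} has no BCNF violation.
{A, B, E, F, G} has no BCNF violation.

{A, B, E, F, G}; {B, C}; {C, D}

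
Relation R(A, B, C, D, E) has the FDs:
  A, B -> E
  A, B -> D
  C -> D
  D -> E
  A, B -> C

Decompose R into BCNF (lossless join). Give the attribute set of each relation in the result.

Candidate key of the original relation: {A, B}.
In {A, B, C, D, E}, {C} is not a superkey ({C}⁺ restricted to this set is {C, D, E}), so split on C -> D, E into {C, D, E} and {A, B, C}.
In {C, D, E}, {D} is not a superkey ({D}⁺ restricted to this set is {D, E}), so split on D -> E into {D, E} and {C, D}.
{D, E}: every determinant is a superkey — BCNF.
{C, D}: every determinant is a superkey — BCNF.
{A, B, C}: every determinant is a superkey — BCNF.

{A, B, C}; {C, D}; {D, E}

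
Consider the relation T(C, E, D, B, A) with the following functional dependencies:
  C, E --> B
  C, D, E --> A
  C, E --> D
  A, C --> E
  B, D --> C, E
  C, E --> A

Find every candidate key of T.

{A, C}, {B, D}, {C, E}

{A, C}⁺ = {A, B, C, D, E} — all of the relation — so {A, C} is a candidate key.
{B, D}⁺ = {A, B, C, D, E} — all of the relation — so {B, D} is a candidate key.
{C, E}⁺ = {A, B, C, D, E} — all of the relation — so {C, E} is a candidate key.
Any other superkey properly contains one of these, so there are no further candidate keys.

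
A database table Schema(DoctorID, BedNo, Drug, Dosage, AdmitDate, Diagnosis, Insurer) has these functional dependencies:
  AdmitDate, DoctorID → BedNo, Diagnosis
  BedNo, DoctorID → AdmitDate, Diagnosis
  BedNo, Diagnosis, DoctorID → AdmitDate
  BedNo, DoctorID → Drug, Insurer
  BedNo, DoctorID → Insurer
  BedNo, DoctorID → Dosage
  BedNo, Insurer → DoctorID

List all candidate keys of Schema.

{AdmitDate, DoctorID}, {BedNo, DoctorID}, {BedNo, Insurer}

{AdmitDate, DoctorID} is a candidate key since {AdmitDate, DoctorID}⁺ = {AdmitDate, BedNo, Diagnosis, DoctorID, Dosage, Drug, Insurer} covers every attribute.
{BedNo, DoctorID} is a candidate key since {BedNo, DoctorID}⁺ = {AdmitDate, BedNo, Diagnosis, DoctorID, Dosage, Drug, Insurer} covers every attribute.
{BedNo, Insurer} is a candidate key since {BedNo, Insurer}⁺ = {AdmitDate, BedNo, Diagnosis, DoctorID, Dosage, Drug, Insurer} covers every attribute.
These are minimal and exhaustive — every other superkey contains one of them.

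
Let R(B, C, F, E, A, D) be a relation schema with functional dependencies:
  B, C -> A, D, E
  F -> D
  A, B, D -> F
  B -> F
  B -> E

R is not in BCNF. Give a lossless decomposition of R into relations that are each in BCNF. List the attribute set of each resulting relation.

{A, B, C}; {B, E, F}; {D, F}

Candidate key of the original relation: {B, C}.
In {A, B, C, D, E, F}, {F} is not a superkey ({F}⁺ restricted to this set is {D, F}), so split on F -> D into {D, F} and {A, B, C, E, F}.
{D, F} is in BCNF.
In {A, B, C, E, F}, {B} is not a superkey ({B}⁺ restricted to this set is {B, E, F}), so split on B -> E, F into {B, E, F} and {A, B, C}.
{B, E, F} is in BCNF.
{A, B, C} is in BCNF.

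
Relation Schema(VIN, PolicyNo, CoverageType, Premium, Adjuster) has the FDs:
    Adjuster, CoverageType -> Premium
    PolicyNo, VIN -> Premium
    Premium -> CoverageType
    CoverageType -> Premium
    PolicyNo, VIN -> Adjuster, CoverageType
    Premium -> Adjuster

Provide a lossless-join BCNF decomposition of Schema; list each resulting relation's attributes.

{Adjuster, CoverageType, Premium}; {CoverageType, PolicyNo, VIN}

Candidate key of the original relation: {PolicyNo, VIN}.
In {Adjuster, CoverageType, PolicyNo, Premium, VIN}, {Adjuster, CoverageType} is not a superkey ({Adjuster, CoverageType}⁺ restricted to this set is {Adjuster, CoverageType, Premium}), so split on Adjuster, CoverageType -> Premium into {Adjuster, CoverageType, Premium} and {Adjuster, CoverageType, PolicyNo, VIN}.
{Adjuster, CoverageType, Premium}: every determinant is a superkey — BCNF.
In {Adjuster, CoverageType, PolicyNo, VIN}, {CoverageType} is not a superkey ({CoverageType}⁺ restricted to this set is {Adjuster, CoverageType}), so split on CoverageType -> Adjuster into {Adjuster, CoverageType} and {CoverageType, PolicyNo, VIN}.
{Adjuster, CoverageType}: every determinant is a superkey — BCNF.
{CoverageType, PolicyNo, VIN}: every determinant is a superkey — BCNF.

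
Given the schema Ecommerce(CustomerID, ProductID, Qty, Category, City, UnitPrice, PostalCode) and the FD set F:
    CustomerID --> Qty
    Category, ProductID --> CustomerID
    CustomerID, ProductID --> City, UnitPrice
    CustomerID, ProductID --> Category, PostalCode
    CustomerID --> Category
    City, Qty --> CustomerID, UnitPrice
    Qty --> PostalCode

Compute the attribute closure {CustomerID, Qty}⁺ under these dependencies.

Start with {CustomerID, Qty}.
CustomerID --> Category applies; add {Category} → now {Category, CustomerID, Qty}.
Qty --> PostalCode applies; add {PostalCode} → now {Category, CustomerID, PostalCode, Qty}.
No further FD applies.

{Category, CustomerID, PostalCode, Qty}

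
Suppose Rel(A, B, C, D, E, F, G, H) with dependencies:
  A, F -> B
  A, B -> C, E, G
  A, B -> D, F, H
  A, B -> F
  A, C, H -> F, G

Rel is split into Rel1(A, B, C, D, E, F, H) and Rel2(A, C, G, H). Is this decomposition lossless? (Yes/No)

Yes

Common attributes: {A, C, H}; their closure is {A, B, C, D, E, F, G, H}.
Since Rel1 ⊆ {A, B, C, D, E, F, G, H}, the intersection is a superkey of Rel1; the decomposition is lossless.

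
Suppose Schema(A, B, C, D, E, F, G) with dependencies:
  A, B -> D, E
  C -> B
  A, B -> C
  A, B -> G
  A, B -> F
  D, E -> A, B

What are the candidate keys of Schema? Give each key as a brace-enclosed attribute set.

Closure of {A, B} is {A, B, C, D, E, F, G}, the whole schema; {A, B} is a candidate key.
Closure of {A, C} is {A, B, C, D, E, F, G}, the whole schema; {A, C} is a candidate key.
Closure of {D, E} is {A, B, C, D, E, F, G}, the whole schema; {D, E} is a candidate key.
Any other superkey properly contains one of these, so there are no further candidate keys.

{A, B}, {A, C}, {D, E}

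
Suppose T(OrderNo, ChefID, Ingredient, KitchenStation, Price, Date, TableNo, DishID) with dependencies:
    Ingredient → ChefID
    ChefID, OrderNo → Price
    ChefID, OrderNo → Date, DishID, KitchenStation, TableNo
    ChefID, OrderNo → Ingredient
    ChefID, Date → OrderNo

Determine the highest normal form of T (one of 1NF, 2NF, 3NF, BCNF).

3NF

Candidate keys: {ChefID, Date}, {ChefID, OrderNo}, {Date, Ingredient}, {Ingredient, OrderNo}. Prime attributes: {ChefID, Date, Ingredient, OrderNo}.
For Ingredient → ChefID we have {Ingredient}⁺ = {ChefID, Ingredient}; {Ingredient} is not a superkey, so BCNF fails.
But every attribute on its right side ({ChefID}) is prime, and the same holds for every other non-superkey FD, so 3NF still holds.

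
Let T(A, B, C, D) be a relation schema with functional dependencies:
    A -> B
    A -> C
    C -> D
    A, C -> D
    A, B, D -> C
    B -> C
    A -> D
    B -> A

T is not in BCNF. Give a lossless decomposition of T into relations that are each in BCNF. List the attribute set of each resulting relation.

Candidate keys of the original relation: {A}, {B}.
Within {A, B, C, D}: {C}⁺ ∩ {A, B, C, D} = {C, D}, not the whole set, so C -> D violates BCNF; decompose into {C, D} and {A, B, C}.
{C, D} is in BCNF.
{A, B, C} is in BCNF.

{A, B, C}; {C, D}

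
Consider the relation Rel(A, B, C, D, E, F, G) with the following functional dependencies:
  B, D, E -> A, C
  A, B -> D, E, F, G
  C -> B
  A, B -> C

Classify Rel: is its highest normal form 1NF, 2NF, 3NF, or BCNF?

3NF

Candidate keys: {A, B}, {A, C}, {B, D, E}, {C, D, E}. Prime attributes: {A, B, C, D, E}.
For C -> B we have {C}⁺ = {B, C}; {C} is not a superkey, so BCNF fails.
But every attribute on its right side ({B}) is prime, and the same holds for every other non-superkey FD, so 3NF still holds.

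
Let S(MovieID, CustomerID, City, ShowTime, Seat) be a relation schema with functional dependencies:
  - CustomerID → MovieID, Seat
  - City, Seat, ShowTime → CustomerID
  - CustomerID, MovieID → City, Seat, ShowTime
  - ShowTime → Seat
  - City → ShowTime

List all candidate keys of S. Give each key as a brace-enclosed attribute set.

{City}, {CustomerID}

{City}⁺ = {City, CustomerID, MovieID, Seat, ShowTime}, which is every attribute, so {City} is a candidate key.
{CustomerID}⁺ = {City, CustomerID, MovieID, Seat, ShowTime}, which is every attribute, so {CustomerID} is a candidate key.
No proper subset of any of these is a key, and no other minimal superkey exists.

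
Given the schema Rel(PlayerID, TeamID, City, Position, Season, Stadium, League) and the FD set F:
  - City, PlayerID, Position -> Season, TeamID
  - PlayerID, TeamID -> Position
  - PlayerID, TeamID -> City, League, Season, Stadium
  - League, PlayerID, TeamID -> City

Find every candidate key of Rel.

Attributes never on any right-hand side: {PlayerID} — every candidate key must contain it.
{PlayerID, TeamID}⁺ = {City, League, PlayerID, Position, Season, Stadium, TeamID}, which is every attribute, so {PlayerID, TeamID} is a candidate key.
{City, PlayerID, Position}⁺ = {City, League, PlayerID, Position, Season, Stadium, TeamID}, which is every attribute, so {City, PlayerID, Position} is a candidate key.
These are minimal and exhaustive — every other superkey contains one of them.

{City, PlayerID, Position}, {PlayerID, TeamID}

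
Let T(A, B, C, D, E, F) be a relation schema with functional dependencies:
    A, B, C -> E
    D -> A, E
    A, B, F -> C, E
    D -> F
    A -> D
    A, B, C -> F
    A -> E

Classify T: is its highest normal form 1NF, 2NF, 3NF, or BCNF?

Candidate keys: {A, B}, {B, D}. Prime attributes: {A, B, D}.
For D -> A, E we have {D}⁺ = {A, D, E, F}; {D} is not a superkey, so BCNF fails.
D -> A, E determines the non-prime attribute {E} from a non-superkey — 3NF is violated.
The proper key subset {A} of {A, B} determines non-prime {E, F}, so the relation is not even in 2NF.

1NF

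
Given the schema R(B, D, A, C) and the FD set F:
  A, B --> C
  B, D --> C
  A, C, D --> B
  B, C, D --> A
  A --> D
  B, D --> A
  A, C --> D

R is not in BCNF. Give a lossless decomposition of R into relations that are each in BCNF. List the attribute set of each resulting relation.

{A, B, C}; {A, D}

Candidate keys of the original relation: {A, B}, {A, C}, {B, D}.
Within {A, B, C, D}: {A}⁺ ∩ {A, B, C, D} = {A, D}, not the whole set, so A --> D violates BCNF; decompose into {A, D} and {A, B, C}.
{A, D}: every determinant is a superkey — BCNF.
{A, B, C}: every determinant is a superkey — BCNF.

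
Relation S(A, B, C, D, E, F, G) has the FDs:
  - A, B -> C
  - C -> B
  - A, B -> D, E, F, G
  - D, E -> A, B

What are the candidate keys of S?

{A, B} is a candidate key since {A, B}⁺ = {A, B, C, D, E, F, G} covers every attribute.
{A, C} is a candidate key since {A, C}⁺ = {A, B, C, D, E, F, G} covers every attribute.
{D, E} is a candidate key since {D, E}⁺ = {A, B, C, D, E, F, G} covers every attribute.
Any other superkey properly contains one of these, so there are no further candidate keys.

{A, B}, {A, C}, {D, E}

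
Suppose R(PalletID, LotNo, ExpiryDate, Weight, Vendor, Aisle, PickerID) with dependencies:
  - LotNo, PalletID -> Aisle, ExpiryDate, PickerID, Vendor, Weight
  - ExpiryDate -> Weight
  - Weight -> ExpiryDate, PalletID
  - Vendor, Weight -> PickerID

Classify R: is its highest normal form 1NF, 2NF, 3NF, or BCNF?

Candidate keys: {ExpiryDate, LotNo}, {LotNo, PalletID}, {LotNo, Weight}. Prime attributes: {ExpiryDate, LotNo, PalletID, Weight}.
ExpiryDate -> Weight: {ExpiryDate}⁺ = {ExpiryDate, PalletID, Weight}, which is not all of the attributes, so the left side is not a superkey — BCNF is violated.
Vendor, Weight -> PickerID has non-prime {PickerID} on the right and a non-superkey on the left, so 3NF fails.
Checking every proper subset of each key, none determines a non-prime attribute — 2NF is satisfied.

2NF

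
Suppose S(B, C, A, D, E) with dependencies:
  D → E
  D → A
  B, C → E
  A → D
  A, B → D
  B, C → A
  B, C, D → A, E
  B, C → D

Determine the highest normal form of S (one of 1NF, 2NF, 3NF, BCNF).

Candidate key: {B, C}. Prime attributes: {B, C}.
D → E breaks BCNF: {D}⁺ = {A, D, E}, so {D} is not a superkey.
Because {E} is non-prime and the left side of D → E is not a superkey, the relation is not in 3NF.
No proper subset of a key has a non-prime attribute in its closure, so there is no partial dependency; 2NF holds.

2NF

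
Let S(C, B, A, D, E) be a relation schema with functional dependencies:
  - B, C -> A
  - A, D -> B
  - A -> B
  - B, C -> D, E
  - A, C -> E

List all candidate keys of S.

{A, C}, {B, C}

No FD produces {C}, so it must be in every candidate key.
{A, C} is a candidate key since {A, C}⁺ = {A, B, C, D, E} covers every attribute.
{B, C} is a candidate key since {B, C}⁺ = {A, B, C, D, E} covers every attribute.
These are minimal and exhaustive — every other superkey contains one of them.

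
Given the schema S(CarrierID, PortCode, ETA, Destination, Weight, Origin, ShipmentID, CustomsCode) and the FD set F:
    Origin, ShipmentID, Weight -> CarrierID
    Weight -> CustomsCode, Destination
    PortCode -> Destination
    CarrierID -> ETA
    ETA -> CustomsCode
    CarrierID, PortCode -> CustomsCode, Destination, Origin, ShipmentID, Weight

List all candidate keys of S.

Attributes never on any right-hand side: {PortCode} — every candidate key must contain it.
{CarrierID, PortCode}⁺ = {CarrierID, CustomsCode, Destination, ETA, Origin, PortCode, ShipmentID, Weight} — all of the relation — so {CarrierID, PortCode} is a candidate key.
{Origin, PortCode, ShipmentID, Weight}⁺ = {CarrierID, CustomsCode, Destination, ETA, Origin, PortCode, ShipmentID, Weight} — all of the relation — so {Origin, PortCode, ShipmentID, Weight} is a candidate key.
These are minimal and exhaustive — every other superkey contains one of them.

{CarrierID, PortCode}, {Origin, PortCode, ShipmentID, Weight}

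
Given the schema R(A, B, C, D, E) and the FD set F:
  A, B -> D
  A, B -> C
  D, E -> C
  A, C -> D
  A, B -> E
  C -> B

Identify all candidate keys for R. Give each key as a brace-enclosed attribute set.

Attributes never on any right-hand side: {A} — every candidate key must contain it.
{A, B}⁺ = {A, B, C, D, E} — all of the relation — so {A, B} is a candidate key.
{A, C}⁺ = {A, B, C, D, E} — all of the relation — so {A, C} is a candidate key.
{A, D, E}⁺ = {A, B, C, D, E} — all of the relation — so {A, D, E} is a candidate key.
No proper subset of any of these is a key, and no other minimal superkey exists.

{A, B}, {A, C}, {A, D, E}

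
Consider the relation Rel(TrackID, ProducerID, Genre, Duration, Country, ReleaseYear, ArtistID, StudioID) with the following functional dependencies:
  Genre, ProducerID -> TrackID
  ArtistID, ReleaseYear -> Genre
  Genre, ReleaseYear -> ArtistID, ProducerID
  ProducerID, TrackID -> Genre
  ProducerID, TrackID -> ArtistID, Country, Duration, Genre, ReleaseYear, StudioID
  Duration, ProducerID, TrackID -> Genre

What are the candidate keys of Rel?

Closure of {ArtistID, ReleaseYear} is {ArtistID, Country, Duration, Genre, ProducerID, ReleaseYear, StudioID, TrackID}, the whole schema; {ArtistID, ReleaseYear} is a candidate key.
Closure of {Genre, ProducerID} is {ArtistID, Country, Duration, Genre, ProducerID, ReleaseYear, StudioID, TrackID}, the whole schema; {Genre, ProducerID} is a candidate key.
Closure of {Genre, ReleaseYear} is {ArtistID, Country, Duration, Genre, ProducerID, ReleaseYear, StudioID, TrackID}, the whole schema; {Genre, ReleaseYear} is a candidate key.
Closure of {ProducerID, TrackID} is {ArtistID, Country, Duration, Genre, ProducerID, ReleaseYear, StudioID, TrackID}, the whole schema; {ProducerID, TrackID} is a candidate key.
No proper subset of any of these is a key, and no other minimal superkey exists.

{ArtistID, ReleaseYear}, {Genre, ProducerID}, {Genre, ReleaseYear}, {ProducerID, TrackID}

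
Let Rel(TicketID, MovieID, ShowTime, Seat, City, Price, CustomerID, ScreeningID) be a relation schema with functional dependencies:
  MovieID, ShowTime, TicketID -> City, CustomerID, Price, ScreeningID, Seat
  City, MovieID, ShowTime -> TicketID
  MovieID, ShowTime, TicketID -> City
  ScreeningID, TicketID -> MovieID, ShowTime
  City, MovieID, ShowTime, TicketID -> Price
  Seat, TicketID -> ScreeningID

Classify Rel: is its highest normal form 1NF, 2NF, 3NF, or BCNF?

BCNF

Candidate keys: {City, MovieID, ShowTime}, {MovieID, ShowTime, TicketID}, {ScreeningID, TicketID}, {Seat, TicketID}. Prime attributes: {City, MovieID, ScreeningID, Seat, ShowTime, TicketID}.
Every FD has a superkey on the left, so the relation is in BCNF.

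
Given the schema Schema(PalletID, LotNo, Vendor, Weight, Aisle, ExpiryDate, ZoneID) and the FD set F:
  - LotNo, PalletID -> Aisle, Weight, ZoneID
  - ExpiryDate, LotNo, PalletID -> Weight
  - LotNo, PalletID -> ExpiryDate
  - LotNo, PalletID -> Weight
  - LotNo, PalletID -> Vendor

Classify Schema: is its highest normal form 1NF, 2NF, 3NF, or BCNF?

Candidate key: {LotNo, PalletID}. Prime attributes: {LotNo, PalletID}.
Each dependency's left side is a superkey — BCNF holds.

BCNF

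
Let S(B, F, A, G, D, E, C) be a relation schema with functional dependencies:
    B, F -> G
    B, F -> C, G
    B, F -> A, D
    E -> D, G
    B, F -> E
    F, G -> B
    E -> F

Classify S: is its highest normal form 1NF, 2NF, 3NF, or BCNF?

Candidate keys: {B, F}, {E}, {F, G}. Prime attributes: {B, E, F, G}.
Every FD has a superkey on the left, so the relation is in BCNF.

BCNF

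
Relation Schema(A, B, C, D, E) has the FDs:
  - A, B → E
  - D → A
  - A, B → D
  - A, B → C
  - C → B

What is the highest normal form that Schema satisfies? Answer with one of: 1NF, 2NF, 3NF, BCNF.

3NF

Candidate keys: {A, B}, {A, C}, {B, D}, {C, D}. Prime attributes: {A, B, C, D}.
D → A breaks BCNF: {D}⁺ = {A, D}, so {D} is not a superkey.
But every attribute on its right side ({A}) is prime, and the same holds for every other non-superkey FD, so 3NF still holds.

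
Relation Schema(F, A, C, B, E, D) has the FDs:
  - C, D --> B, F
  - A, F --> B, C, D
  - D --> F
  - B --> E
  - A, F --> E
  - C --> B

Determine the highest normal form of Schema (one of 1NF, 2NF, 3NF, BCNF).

Candidate keys: {A, D}, {A, F}. Prime attributes: {A, D, F}.
C, D --> B, F breaks BCNF: {C, D}⁺ = {B, C, D, E, F}, so {C, D} is not a superkey.
C, D --> B, F determines the non-prime attribute {B} from a non-superkey — 3NF is violated.
No proper subset of a key has a non-prime attribute in its closure, so there is no partial dependency; 2NF holds.

2NF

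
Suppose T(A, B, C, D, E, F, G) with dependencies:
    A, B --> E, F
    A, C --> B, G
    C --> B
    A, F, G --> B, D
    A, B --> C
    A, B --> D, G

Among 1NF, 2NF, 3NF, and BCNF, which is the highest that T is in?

3NF

Candidate keys: {A, B}, {A, C}, {A, F, G}. Prime attributes: {A, B, C, F, G}.
C --> B: {C}⁺ = {B, C}, which is not all of the attributes, so the left side is not a superkey — BCNF is violated.
Since {B} ⊆ prime attributes and every other non-superkey FD also has a prime right side, the schema is in 3NF.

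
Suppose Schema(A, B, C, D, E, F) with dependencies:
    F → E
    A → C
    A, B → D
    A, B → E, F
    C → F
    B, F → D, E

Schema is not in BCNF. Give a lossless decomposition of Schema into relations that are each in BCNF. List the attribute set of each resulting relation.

Candidate key of the original relation: {A, B}.
{A, B, C, D, E, F}: {F} determines {E, F} here but is not a superkey — split on F → E, giving {E, F} and {A, B, C, D, F}.
{E, F} has no BCNF violation.
{A, B, C, D, F}: {A} determines {A, C, F} here but is not a superkey — split on A → C, F, giving {A, C, F} and {A, B, D}.
{A, C, F}: {C} determines {C, F} here but is not a superkey — split on C → F, giving {C, F} and {A, C}.
{C, F} has no BCNF violation.
{A, C} has no BCNF violation.
{A, B, D} has no BCNF violation.

{A, B, D}; {A, C}; {C, F}; {E, F}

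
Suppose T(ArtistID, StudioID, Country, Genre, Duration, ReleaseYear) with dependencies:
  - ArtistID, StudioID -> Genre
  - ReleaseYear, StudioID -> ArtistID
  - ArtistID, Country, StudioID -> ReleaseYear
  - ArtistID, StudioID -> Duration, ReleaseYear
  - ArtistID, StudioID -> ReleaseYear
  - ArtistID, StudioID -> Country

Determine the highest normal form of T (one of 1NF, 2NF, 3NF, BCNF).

Candidate keys: {ArtistID, StudioID}, {ReleaseYear, StudioID}. Prime attributes: {ArtistID, ReleaseYear, StudioID}.
Every FD has a superkey on the left, so the relation is in BCNF.

BCNF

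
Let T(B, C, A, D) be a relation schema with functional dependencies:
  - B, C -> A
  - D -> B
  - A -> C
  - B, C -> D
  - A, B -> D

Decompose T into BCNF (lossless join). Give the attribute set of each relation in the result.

{A, C}; {A, D}; {B, D}

Candidate keys of the original relation: {A, B}, {A, D}, {B, C}, {C, D}.
Within {A, B, C, D}: {D}⁺ ∩ {A, B, C, D} = {B, D}, not the whole set, so D -> B violates BCNF; decompose into {B, D} and {A, C, D}.
{B, D}: every determinant is a superkey — BCNF.
Within {A, C, D}: {A}⁺ ∩ {A, C, D} = {A, C}, not the whole set, so A -> C violates BCNF; decompose into {A, C} and {A, D}.
{A, C}: every determinant is a superkey — BCNF.
{A, D}: every determinant is a superkey — BCNF.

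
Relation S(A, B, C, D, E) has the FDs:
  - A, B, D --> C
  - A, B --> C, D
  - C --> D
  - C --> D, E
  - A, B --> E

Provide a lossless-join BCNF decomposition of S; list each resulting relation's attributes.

Candidate key of the original relation: {A, B}.
In {A, B, C, D, E}, {C} is not a superkey ({C}⁺ restricted to this set is {C, D, E}), so split on C --> D, E into {C, D, E} and {A, B, C}.
{C, D, E} is in BCNF.
{A, B, C} is in BCNF.

{A, B, C}; {C, D, E}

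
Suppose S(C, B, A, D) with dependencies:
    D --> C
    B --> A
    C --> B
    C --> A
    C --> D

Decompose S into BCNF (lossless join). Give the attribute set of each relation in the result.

{A, B}; {B, C, D}

Candidate keys of the original relation: {C}, {D}.
{A, B, C, D}: {B} determines {A, B} here but is not a superkey — split on B --> A, giving {A, B} and {B, C, D}.
{A, B} is in BCNF.
{B, C, D} is in BCNF.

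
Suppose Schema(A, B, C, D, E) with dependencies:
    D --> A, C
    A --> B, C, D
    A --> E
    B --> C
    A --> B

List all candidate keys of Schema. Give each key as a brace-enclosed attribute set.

Closure of {A} is {A, B, C, D, E}, the whole schema; {A} is a candidate key.
Closure of {D} is {A, B, C, D, E}, the whole schema; {D} is a candidate key.
These are minimal and exhaustive — every other superkey contains one of them.

{A}, {D}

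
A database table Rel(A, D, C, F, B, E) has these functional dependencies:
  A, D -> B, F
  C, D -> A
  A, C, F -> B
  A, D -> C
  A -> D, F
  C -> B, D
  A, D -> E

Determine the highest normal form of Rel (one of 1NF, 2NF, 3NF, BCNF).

Candidate keys: {A}, {C}. Prime attributes: {A, C}.
Every FD has a superkey on the left, so the relation is in BCNF.

BCNF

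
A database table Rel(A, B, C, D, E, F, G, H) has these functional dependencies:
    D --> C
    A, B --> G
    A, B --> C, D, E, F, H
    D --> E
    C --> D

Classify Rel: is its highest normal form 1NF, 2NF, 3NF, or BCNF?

Candidate key: {A, B}. Prime attributes: {A, B}.
D --> C: {D}⁺ = {C, D, E}, which is not all of the attributes, so the left side is not a superkey — BCNF is violated.
Because {C} is non-prime and the left side of D --> C is not a superkey, the relation is not in 3NF.
No proper subset of a key has a non-prime attribute in its closure, so there is no partial dependency; 2NF holds.

2NF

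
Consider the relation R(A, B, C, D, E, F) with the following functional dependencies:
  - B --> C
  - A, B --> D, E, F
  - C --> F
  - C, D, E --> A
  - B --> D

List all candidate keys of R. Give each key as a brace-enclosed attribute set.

{A, B}, {B, E}

No FD produces {B}, so it must be in every candidate key.
Closure of {A, B} is {A, B, C, D, E, F}, the whole schema; {A, B} is a candidate key.
Closure of {B, E} is {A, B, C, D, E, F}, the whole schema; {B, E} is a candidate key.
Any other superkey properly contains one of these, so there are no further candidate keys.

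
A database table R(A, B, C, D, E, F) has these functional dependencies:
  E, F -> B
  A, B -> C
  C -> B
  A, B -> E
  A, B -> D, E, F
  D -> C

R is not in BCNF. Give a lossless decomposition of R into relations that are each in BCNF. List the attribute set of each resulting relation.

{A, D, E, F}; {B, E, F}; {C, D}

Candidate keys of the original relation: {A, B}, {A, C}, {A, D}, {A, E, F}.
Within {A, B, C, D, E, F}: {E, F}⁺ ∩ {A, B, C, D, E, F} = {B, E, F}, not the whole set, so E, F -> B violates BCNF; decompose into {B, E, F} and {A, C, D, E, F}.
{B, E, F} is in BCNF.
Within {A, C, D, E, F}: {D}⁺ ∩ {A, C, D, E, F} = {C, D}, not the whole set, so D -> C violates BCNF; decompose into {C, D} and {A, D, E, F}.
{C, D} is in BCNF.
{A, D, E, F} is in BCNF.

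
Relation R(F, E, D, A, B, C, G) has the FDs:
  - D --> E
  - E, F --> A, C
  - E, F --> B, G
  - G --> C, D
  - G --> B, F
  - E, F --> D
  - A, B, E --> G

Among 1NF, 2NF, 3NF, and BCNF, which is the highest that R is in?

Candidate keys: {A, B, D}, {A, B, E}, {D, F}, {E, F}, {G}. Prime attributes: {A, B, D, E, F, G}.
D --> E breaks BCNF: {D}⁺ = {D, E}, so {D} is not a superkey.
Since {E} ⊆ prime attributes and every other non-superkey FD also has a prime right side, the schema is in 3NF.

3NF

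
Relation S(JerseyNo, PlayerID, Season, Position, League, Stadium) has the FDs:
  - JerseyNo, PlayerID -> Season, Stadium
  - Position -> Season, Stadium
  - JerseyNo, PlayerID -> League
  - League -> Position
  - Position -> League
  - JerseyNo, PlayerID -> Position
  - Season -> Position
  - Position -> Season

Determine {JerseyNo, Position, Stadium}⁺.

Start with {JerseyNo, Position, Stadium}.
Position -> Season, Stadium applies; add {Season} → now {JerseyNo, Position, Season, Stadium}.
Position -> League applies; add {League} → now {JerseyNo, League, Position, Season, Stadium}.
No further FD applies.

{JerseyNo, League, Position, Season, Stadium}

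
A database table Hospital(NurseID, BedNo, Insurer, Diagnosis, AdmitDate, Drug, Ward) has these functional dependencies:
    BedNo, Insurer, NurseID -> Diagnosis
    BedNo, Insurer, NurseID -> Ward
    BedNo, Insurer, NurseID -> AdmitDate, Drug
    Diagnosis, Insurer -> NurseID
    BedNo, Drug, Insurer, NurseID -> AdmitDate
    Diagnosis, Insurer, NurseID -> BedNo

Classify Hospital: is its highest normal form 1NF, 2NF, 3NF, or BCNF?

BCNF

Candidate keys: {BedNo, Insurer, NurseID}, {Diagnosis, Insurer}. Prime attributes: {BedNo, Diagnosis, Insurer, NurseID}.
The left-hand side of every FD is a superkey, so BCNF is satisfied.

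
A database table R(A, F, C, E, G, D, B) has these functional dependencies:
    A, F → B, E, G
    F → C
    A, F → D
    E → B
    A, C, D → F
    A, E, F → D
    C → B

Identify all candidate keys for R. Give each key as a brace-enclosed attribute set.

{A} never appears on the right of any FD, so every key must include it.
{A, F}⁺ = {A, B, C, D, E, F, G} — all of the relation — so {A, F} is a candidate key.
{A, C, D}⁺ = {A, B, C, D, E, F, G} — all of the relation — so {A, C, D} is a candidate key.
Any other superkey properly contains one of these, so there are no further candidate keys.

{A, C, D}, {A, F}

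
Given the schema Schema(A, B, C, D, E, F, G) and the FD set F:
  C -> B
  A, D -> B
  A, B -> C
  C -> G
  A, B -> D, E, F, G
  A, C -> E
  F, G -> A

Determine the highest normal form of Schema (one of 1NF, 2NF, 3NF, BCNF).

Candidate keys: {A, B}, {A, C}, {A, D}, {B, F, G}, {C, F}, {D, F, G}. Prime attributes: {A, B, C, D, F, G}.
For C -> B we have {C}⁺ = {B, C, G}; {C} is not a superkey, so BCNF fails.
Since {B} ⊆ prime attributes and every other non-superkey FD also has a prime right side, the schema is in 3NF.

3NF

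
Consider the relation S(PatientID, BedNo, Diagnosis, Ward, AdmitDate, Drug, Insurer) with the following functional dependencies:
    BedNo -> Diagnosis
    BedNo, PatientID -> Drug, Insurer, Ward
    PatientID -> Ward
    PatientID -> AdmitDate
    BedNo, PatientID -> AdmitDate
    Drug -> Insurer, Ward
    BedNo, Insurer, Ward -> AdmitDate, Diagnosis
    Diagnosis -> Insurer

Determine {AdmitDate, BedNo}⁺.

{AdmitDate, BedNo, Diagnosis, Insurer}

Start with {AdmitDate, BedNo}.
BedNo -> Diagnosis applies; add {Diagnosis} → now {AdmitDate, BedNo, Diagnosis}.
Diagnosis -> Insurer applies; add {Insurer} → now {AdmitDate, BedNo, Diagnosis, Insurer}.
No further FD applies.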